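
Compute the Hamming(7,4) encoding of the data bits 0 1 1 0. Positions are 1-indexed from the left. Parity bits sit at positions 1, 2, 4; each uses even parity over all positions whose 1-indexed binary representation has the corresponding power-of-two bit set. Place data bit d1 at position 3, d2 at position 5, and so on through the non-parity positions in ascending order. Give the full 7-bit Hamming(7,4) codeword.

1100110

Place data bits at non-power-of-two positions: b3=0, b5=1, b6=1, b7=0.
p1 = XOR of data positions {3,5,7} = 0⊕1⊕0 = 1
p2 = XOR of data positions {3,6,7} = 0⊕1⊕0 = 1
p4 = XOR of data positions {5,6,7} = 1⊕1⊕0 = 0
Codeword b1..b7 = 1100110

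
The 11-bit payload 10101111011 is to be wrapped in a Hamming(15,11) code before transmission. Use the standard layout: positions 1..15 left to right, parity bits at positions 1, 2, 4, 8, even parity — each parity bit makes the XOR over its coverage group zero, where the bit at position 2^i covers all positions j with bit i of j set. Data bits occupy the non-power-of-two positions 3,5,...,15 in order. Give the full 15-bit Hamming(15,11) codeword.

001001001111011

Place data bits at non-power-of-two positions: b3=1, b5=0, b6=1, b7=0, b9=1, b10=1, b11=1, b12=1, b13=0, b14=1, b15=1.
p1 = XOR of data positions {3,5,7,9,11,13,15} = 1⊕0⊕0⊕1⊕1⊕0⊕1 = 0
p2 = XOR of data positions {3,6,7,10,11,14,15} = 1⊕1⊕0⊕1⊕1⊕1⊕1 = 0
p4 = XOR of data positions {5,6,7,12,13,14,15} = 0⊕1⊕0⊕1⊕0⊕1⊕1 = 0
p8 = XOR of data positions {9,10,11,12,13,14,15} = 1⊕1⊕1⊕1⊕0⊕1⊕1 = 0
Codeword b1..b15 = 001001001111011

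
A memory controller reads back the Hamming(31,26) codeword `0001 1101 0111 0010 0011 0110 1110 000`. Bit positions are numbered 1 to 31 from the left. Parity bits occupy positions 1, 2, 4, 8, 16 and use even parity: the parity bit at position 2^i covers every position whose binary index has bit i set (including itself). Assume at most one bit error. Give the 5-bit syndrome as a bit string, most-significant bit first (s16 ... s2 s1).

s1: b1⊕b3⊕b5⊕b7⊕b9⊕b11⊕b13⊕b15⊕b17⊕b19⊕b21⊕b23⊕b25⊕b27⊕b29⊕b31 = 0⊕0⊕1⊕0⊕0⊕1⊕0⊕1⊕0⊕1⊕0⊕1⊕1⊕1⊕0⊕0 = 1
s2: b2⊕b3⊕b6⊕b7⊕b10⊕b11⊕b14⊕b15⊕b18⊕b19⊕b22⊕b23⊕b26⊕b27⊕b30⊕b31 = 0⊕0⊕1⊕0⊕1⊕1⊕0⊕1⊕0⊕1⊕1⊕1⊕1⊕1⊕0⊕0 = 1
s4: b4⊕b5⊕b6⊕b7⊕b12⊕b13⊕b14⊕b15⊕b20⊕b21⊕b22⊕b23⊕b28⊕b29⊕b30⊕b31 = 1⊕1⊕1⊕0⊕1⊕0⊕0⊕1⊕1⊕0⊕1⊕1⊕0⊕0⊕0⊕0 = 0
s8: b8⊕b9⊕b10⊕b11⊕b12⊕b13⊕b14⊕b15⊕b24⊕b25⊕b26⊕b27⊕b28⊕b29⊕b30⊕b31 = 1⊕0⊕1⊕1⊕1⊕0⊕0⊕1⊕0⊕1⊕1⊕1⊕0⊕0⊕0⊕0 = 0
s16: b16⊕b17⊕b18⊕b19⊕b20⊕b21⊕b22⊕b23⊕b24⊕b25⊕b26⊕b27⊕b28⊕b29⊕b30⊕b31 = 0⊕0⊕0⊕1⊕1⊕0⊕1⊕1⊕0⊕1⊕1⊕1⊕0⊕0⊕0⊕0 = 1
Syndrome (s16...s1) = 10011 → position 19.

10011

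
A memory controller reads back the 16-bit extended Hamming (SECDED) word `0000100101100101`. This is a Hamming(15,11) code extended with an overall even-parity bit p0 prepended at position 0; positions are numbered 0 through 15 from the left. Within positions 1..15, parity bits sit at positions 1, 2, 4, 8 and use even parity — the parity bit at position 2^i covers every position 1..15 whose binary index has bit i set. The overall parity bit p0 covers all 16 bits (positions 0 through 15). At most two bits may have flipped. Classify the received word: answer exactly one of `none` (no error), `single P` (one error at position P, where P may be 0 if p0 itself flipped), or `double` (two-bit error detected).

s1: b1⊕b3⊕b5⊕b7⊕b9⊕b11⊕b13⊕b15 = 0⊕0⊕0⊕1⊕1⊕0⊕1⊕1 = 0
s2: b2⊕b3⊕b6⊕b7⊕b10⊕b11⊕b14⊕b15 = 0⊕0⊕0⊕1⊕1⊕0⊕0⊕1 = 1
s4: b4⊕b5⊕b6⊕b7⊕b12⊕b13⊕b14⊕b15 = 1⊕0⊕0⊕1⊕0⊕1⊕0⊕1 = 0
s8: b8⊕b9⊕b10⊕b11⊕b12⊕b13⊕b14⊕b15 = 0⊕1⊕1⊕0⊕0⊕1⊕0⊕1 = 0
Syndrome (s8...s1) = 0010 → position 2.
Overall parity (XOR of all 16 bits, including p0): 0⊕0⊕0⊕0⊕1⊕0⊕0⊕1⊕0⊕1⊕1⊕0⊕0⊕1⊕0⊕1 = 0
Overall=0, syndrome position=2 → double-bit error detected (uncorrectable).

double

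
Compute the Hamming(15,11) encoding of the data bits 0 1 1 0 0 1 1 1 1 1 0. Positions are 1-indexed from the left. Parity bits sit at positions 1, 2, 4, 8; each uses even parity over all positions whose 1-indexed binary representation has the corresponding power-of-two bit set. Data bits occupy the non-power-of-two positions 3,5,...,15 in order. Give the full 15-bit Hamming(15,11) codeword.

Place data bits at non-power-of-two positions: b3=0, b5=1, b6=1, b7=0, b9=0, b10=1, b11=1, b12=1, b13=1, b14=1, b15=0.
p1 = XOR of data positions {3,5,7,9,11,13,15} = 0⊕1⊕0⊕0⊕1⊕1⊕0 = 1
p2 = XOR of data positions {3,6,7,10,11,14,15} = 0⊕1⊕0⊕1⊕1⊕1⊕0 = 0
p4 = XOR of data positions {5,6,7,12,13,14,15} = 1⊕1⊕0⊕1⊕1⊕1⊕0 = 1
p8 = XOR of data positions {9,10,11,12,13,14,15} = 0⊕1⊕1⊕1⊕1⊕1⊕0 = 1
Codeword b1..b15 = 100111010111110

100111010111110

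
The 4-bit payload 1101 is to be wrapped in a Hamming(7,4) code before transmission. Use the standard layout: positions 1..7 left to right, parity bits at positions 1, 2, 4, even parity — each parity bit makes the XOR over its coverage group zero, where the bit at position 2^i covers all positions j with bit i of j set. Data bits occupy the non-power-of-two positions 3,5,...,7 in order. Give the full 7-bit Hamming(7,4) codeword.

Place data bits at non-power-of-two positions: b3=1, b5=1, b6=0, b7=1.
p1 = XOR of data positions {3,5,7} = 1⊕1⊕1 = 1
p2 = XOR of data positions {3,6,7} = 1⊕0⊕1 = 0
p4 = XOR of data positions {5,6,7} = 1⊕0⊕1 = 0
Codeword b1..b7 = 1010101

1010101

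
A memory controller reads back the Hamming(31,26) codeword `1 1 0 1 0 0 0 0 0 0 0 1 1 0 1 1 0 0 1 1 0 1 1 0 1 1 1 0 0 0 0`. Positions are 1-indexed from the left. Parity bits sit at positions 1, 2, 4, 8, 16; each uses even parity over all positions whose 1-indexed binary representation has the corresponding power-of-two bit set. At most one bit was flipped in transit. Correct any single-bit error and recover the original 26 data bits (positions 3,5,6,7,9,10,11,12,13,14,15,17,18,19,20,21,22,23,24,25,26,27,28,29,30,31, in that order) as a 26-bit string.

00010001101001101101110000

s1: b1⊕b3⊕b5⊕b7⊕b9⊕b11⊕b13⊕b15⊕b17⊕b19⊕b21⊕b23⊕b25⊕b27⊕b29⊕b31 = 1⊕0⊕0⊕0⊕0⊕0⊕1⊕1⊕0⊕1⊕0⊕1⊕1⊕1⊕0⊕0 = 1
s2: b2⊕b3⊕b6⊕b7⊕b10⊕b11⊕b14⊕b15⊕b18⊕b19⊕b22⊕b23⊕b26⊕b27⊕b30⊕b31 = 1⊕0⊕0⊕0⊕0⊕0⊕0⊕1⊕0⊕1⊕1⊕1⊕1⊕1⊕0⊕0 = 1
s4: b4⊕b5⊕b6⊕b7⊕b12⊕b13⊕b14⊕b15⊕b20⊕b21⊕b22⊕b23⊕b28⊕b29⊕b30⊕b31 = 1⊕0⊕0⊕0⊕1⊕1⊕0⊕1⊕1⊕0⊕1⊕1⊕0⊕0⊕0⊕0 = 1
s8: b8⊕b9⊕b10⊕b11⊕b12⊕b13⊕b14⊕b15⊕b24⊕b25⊕b26⊕b27⊕b28⊕b29⊕b30⊕b31 = 0⊕0⊕0⊕0⊕1⊕1⊕0⊕1⊕0⊕1⊕1⊕1⊕0⊕0⊕0⊕0 = 0
s16: b16⊕b17⊕b18⊕b19⊕b20⊕b21⊕b22⊕b23⊕b24⊕b25⊕b26⊕b27⊕b28⊕b29⊕b30⊕b31 = 1⊕0⊕0⊕1⊕1⊕0⊕1⊕1⊕0⊕1⊕1⊕1⊕0⊕0⊕0⊕0 = 0
Syndrome (s16...s1) = 00111 → position 7.
Flip bit 7: corrected codeword = 1101001000011011001101101110000
Data bits at positions 3,5,6,7,9,10,11,12,13,14,15,17,18,19,20,21,22,23,24,25,26,27,28,29,30,31: 00010001101001101101110000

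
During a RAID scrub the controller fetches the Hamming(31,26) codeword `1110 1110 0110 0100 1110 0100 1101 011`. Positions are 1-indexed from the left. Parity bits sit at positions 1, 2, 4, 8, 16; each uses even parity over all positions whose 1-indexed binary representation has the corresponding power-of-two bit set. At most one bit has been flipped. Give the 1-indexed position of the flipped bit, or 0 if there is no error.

s1: b1⊕b3⊕b5⊕b7⊕b9⊕b11⊕b13⊕b15⊕b17⊕b19⊕b21⊕b23⊕b25⊕b27⊕b29⊕b31 = 1⊕1⊕1⊕1⊕0⊕1⊕0⊕0⊕1⊕1⊕0⊕0⊕1⊕0⊕0⊕1 = 1
s2: b2⊕b3⊕b6⊕b7⊕b10⊕b11⊕b14⊕b15⊕b18⊕b19⊕b22⊕b23⊕b26⊕b27⊕b30⊕b31 = 1⊕1⊕1⊕1⊕1⊕1⊕1⊕0⊕1⊕1⊕1⊕0⊕1⊕0⊕1⊕1 = 1
s4: b4⊕b5⊕b6⊕b7⊕b12⊕b13⊕b14⊕b15⊕b20⊕b21⊕b22⊕b23⊕b28⊕b29⊕b30⊕b31 = 0⊕1⊕1⊕1⊕0⊕0⊕1⊕0⊕0⊕0⊕1⊕0⊕1⊕0⊕1⊕1 = 0
s8: b8⊕b9⊕b10⊕b11⊕b12⊕b13⊕b14⊕b15⊕b24⊕b25⊕b26⊕b27⊕b28⊕b29⊕b30⊕b31 = 0⊕0⊕1⊕1⊕0⊕0⊕1⊕0⊕0⊕1⊕1⊕0⊕1⊕0⊕1⊕1 = 0
s16: b16⊕b17⊕b18⊕b19⊕b20⊕b21⊕b22⊕b23⊕b24⊕b25⊕b26⊕b27⊕b28⊕b29⊕b30⊕b31 = 0⊕1⊕1⊕1⊕0⊕0⊕1⊕0⊕0⊕1⊕1⊕0⊕1⊕0⊕1⊕1 = 1
Syndrome (s16...s1) = 10011 → position 19.

19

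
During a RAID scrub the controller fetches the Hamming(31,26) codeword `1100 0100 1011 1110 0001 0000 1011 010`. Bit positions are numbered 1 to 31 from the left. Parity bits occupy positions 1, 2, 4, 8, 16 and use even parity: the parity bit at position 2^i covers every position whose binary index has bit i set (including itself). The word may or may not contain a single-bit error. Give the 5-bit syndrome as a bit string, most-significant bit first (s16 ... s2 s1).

10011

s1: b1⊕b3⊕b5⊕b7⊕b9⊕b11⊕b13⊕b15⊕b17⊕b19⊕b21⊕b23⊕b25⊕b27⊕b29⊕b31 = 1⊕0⊕0⊕0⊕1⊕1⊕1⊕1⊕0⊕0⊕0⊕0⊕1⊕1⊕0⊕0 = 1
s2: b2⊕b3⊕b6⊕b7⊕b10⊕b11⊕b14⊕b15⊕b18⊕b19⊕b22⊕b23⊕b26⊕b27⊕b30⊕b31 = 1⊕0⊕1⊕0⊕0⊕1⊕1⊕1⊕0⊕0⊕0⊕0⊕0⊕1⊕1⊕0 = 1
s4: b4⊕b5⊕b6⊕b7⊕b12⊕b13⊕b14⊕b15⊕b20⊕b21⊕b22⊕b23⊕b28⊕b29⊕b30⊕b31 = 0⊕0⊕1⊕0⊕1⊕1⊕1⊕1⊕1⊕0⊕0⊕0⊕1⊕0⊕1⊕0 = 0
s8: b8⊕b9⊕b10⊕b11⊕b12⊕b13⊕b14⊕b15⊕b24⊕b25⊕b26⊕b27⊕b28⊕b29⊕b30⊕b31 = 0⊕1⊕0⊕1⊕1⊕1⊕1⊕1⊕0⊕1⊕0⊕1⊕1⊕0⊕1⊕0 = 0
s16: b16⊕b17⊕b18⊕b19⊕b20⊕b21⊕b22⊕b23⊕b24⊕b25⊕b26⊕b27⊕b28⊕b29⊕b30⊕b31 = 0⊕0⊕0⊕0⊕1⊕0⊕0⊕0⊕0⊕1⊕0⊕1⊕1⊕0⊕1⊕0 = 1
Syndrome (s16...s1) = 10011 → position 19.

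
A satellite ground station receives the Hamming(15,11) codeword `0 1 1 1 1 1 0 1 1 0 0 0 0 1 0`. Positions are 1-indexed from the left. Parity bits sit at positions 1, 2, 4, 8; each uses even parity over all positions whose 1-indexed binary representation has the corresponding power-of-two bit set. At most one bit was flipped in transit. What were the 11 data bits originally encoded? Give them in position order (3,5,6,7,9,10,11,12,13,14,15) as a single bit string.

11100000010

s1: b1⊕b3⊕b5⊕b7⊕b9⊕b11⊕b13⊕b15 = 0⊕1⊕1⊕0⊕1⊕0⊕0⊕0 = 1
s2: b2⊕b3⊕b6⊕b7⊕b10⊕b11⊕b14⊕b15 = 1⊕1⊕1⊕0⊕0⊕0⊕1⊕0 = 0
s4: b4⊕b5⊕b6⊕b7⊕b12⊕b13⊕b14⊕b15 = 1⊕1⊕1⊕0⊕0⊕0⊕1⊕0 = 0
s8: b8⊕b9⊕b10⊕b11⊕b12⊕b13⊕b14⊕b15 = 1⊕1⊕0⊕0⊕0⊕0⊕1⊕0 = 1
Syndrome (s8...s1) = 1001 → position 9.
Flip bit 9: corrected codeword = 011111010000010
Data bits at positions 3,5,6,7,9,10,11,12,13,14,15: 11100000010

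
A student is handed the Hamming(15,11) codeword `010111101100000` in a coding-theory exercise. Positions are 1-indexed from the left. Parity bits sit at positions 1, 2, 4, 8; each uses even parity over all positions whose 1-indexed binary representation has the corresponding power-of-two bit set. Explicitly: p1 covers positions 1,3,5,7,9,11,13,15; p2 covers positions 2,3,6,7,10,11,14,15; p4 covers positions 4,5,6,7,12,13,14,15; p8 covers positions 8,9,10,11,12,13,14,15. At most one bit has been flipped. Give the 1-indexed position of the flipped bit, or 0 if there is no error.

1

s1: b1⊕b3⊕b5⊕b7⊕b9⊕b11⊕b13⊕b15 = 0⊕0⊕1⊕1⊕1⊕0⊕0⊕0 = 1
s2: b2⊕b3⊕b6⊕b7⊕b10⊕b11⊕b14⊕b15 = 1⊕0⊕1⊕1⊕1⊕0⊕0⊕0 = 0
s4: b4⊕b5⊕b6⊕b7⊕b12⊕b13⊕b14⊕b15 = 1⊕1⊕1⊕1⊕0⊕0⊕0⊕0 = 0
s8: b8⊕b9⊕b10⊕b11⊕b12⊕b13⊕b14⊕b15 = 0⊕1⊕1⊕0⊕0⊕0⊕0⊕0 = 0
Syndrome (s8...s1) = 0001 → position 1.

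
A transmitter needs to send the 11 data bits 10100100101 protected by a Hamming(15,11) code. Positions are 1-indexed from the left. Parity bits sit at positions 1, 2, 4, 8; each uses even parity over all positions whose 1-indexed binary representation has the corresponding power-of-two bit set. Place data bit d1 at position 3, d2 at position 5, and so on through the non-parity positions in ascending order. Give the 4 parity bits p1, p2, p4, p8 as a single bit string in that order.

Place data bits at non-power-of-two positions: b3=1, b5=0, b6=1, b7=0, b9=0, b10=1, b11=0, b12=0, b13=1, b14=0, b15=1.
p1 = XOR of data positions {3,5,7,9,11,13,15} = 1⊕0⊕0⊕0⊕0⊕1⊕1 = 1
p2 = XOR of data positions {3,6,7,10,11,14,15} = 1⊕1⊕0⊕1⊕0⊕0⊕1 = 0
p4 = XOR of data positions {5,6,7,12,13,14,15} = 0⊕1⊕0⊕0⊕1⊕0⊕1 = 1
p8 = XOR of data positions {9,10,11,12,13,14,15} = 0⊕1⊕0⊕0⊕1⊕0⊕1 = 1
Parity bits p1,p2,p4,p8 = 1011

1011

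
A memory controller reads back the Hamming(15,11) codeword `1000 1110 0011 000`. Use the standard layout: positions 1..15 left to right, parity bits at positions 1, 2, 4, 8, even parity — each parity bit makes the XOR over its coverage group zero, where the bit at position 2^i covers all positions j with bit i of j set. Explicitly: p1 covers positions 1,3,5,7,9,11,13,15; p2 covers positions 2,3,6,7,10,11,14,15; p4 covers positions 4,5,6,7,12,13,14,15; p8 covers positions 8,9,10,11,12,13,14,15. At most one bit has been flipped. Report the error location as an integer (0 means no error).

2

s1: b1⊕b3⊕b5⊕b7⊕b9⊕b11⊕b13⊕b15 = 1⊕0⊕1⊕1⊕0⊕1⊕0⊕0 = 0
s2: b2⊕b3⊕b6⊕b7⊕b10⊕b11⊕b14⊕b15 = 0⊕0⊕1⊕1⊕0⊕1⊕0⊕0 = 1
s4: b4⊕b5⊕b6⊕b7⊕b12⊕b13⊕b14⊕b15 = 0⊕1⊕1⊕1⊕1⊕0⊕0⊕0 = 0
s8: b8⊕b9⊕b10⊕b11⊕b12⊕b13⊕b14⊕b15 = 0⊕0⊕0⊕1⊕1⊕0⊕0⊕0 = 0
Syndrome (s8...s1) = 0010 → position 2.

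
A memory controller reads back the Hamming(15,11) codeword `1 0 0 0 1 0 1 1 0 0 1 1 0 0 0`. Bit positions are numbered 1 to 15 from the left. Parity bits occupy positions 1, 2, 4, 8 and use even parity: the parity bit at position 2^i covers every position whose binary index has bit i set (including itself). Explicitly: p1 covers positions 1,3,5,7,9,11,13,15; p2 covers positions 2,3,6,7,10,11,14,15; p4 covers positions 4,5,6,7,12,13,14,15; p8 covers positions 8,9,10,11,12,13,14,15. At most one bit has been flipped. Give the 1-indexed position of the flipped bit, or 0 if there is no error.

s1: b1⊕b3⊕b5⊕b7⊕b9⊕b11⊕b13⊕b15 = 1⊕0⊕1⊕1⊕0⊕1⊕0⊕0 = 0
s2: b2⊕b3⊕b6⊕b7⊕b10⊕b11⊕b14⊕b15 = 0⊕0⊕0⊕1⊕0⊕1⊕0⊕0 = 0
s4: b4⊕b5⊕b6⊕b7⊕b12⊕b13⊕b14⊕b15 = 0⊕1⊕0⊕1⊕1⊕0⊕0⊕0 = 1
s8: b8⊕b9⊕b10⊕b11⊕b12⊕b13⊕b14⊕b15 = 1⊕0⊕0⊕1⊕1⊕0⊕0⊕0 = 1
Syndrome (s8...s1) = 1100 → position 12.

12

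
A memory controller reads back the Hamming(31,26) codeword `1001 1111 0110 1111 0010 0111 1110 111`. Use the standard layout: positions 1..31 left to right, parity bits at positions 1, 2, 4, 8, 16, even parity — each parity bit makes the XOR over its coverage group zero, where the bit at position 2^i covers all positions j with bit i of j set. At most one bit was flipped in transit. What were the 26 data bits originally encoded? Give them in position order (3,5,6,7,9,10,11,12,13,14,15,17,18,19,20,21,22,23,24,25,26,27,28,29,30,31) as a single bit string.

s1: b1⊕b3⊕b5⊕b7⊕b9⊕b11⊕b13⊕b15⊕b17⊕b19⊕b21⊕b23⊕b25⊕b27⊕b29⊕b31 = 1⊕0⊕1⊕1⊕0⊕1⊕1⊕1⊕0⊕1⊕0⊕1⊕1⊕1⊕1⊕1 = 0
s2: b2⊕b3⊕b6⊕b7⊕b10⊕b11⊕b14⊕b15⊕b18⊕b19⊕b22⊕b23⊕b26⊕b27⊕b30⊕b31 = 0⊕0⊕1⊕1⊕1⊕1⊕1⊕1⊕0⊕1⊕1⊕1⊕1⊕1⊕1⊕1 = 1
s4: b4⊕b5⊕b6⊕b7⊕b12⊕b13⊕b14⊕b15⊕b20⊕b21⊕b22⊕b23⊕b28⊕b29⊕b30⊕b31 = 1⊕1⊕1⊕1⊕0⊕1⊕1⊕1⊕0⊕0⊕1⊕1⊕0⊕1⊕1⊕1 = 0
s8: b8⊕b9⊕b10⊕b11⊕b12⊕b13⊕b14⊕b15⊕b24⊕b25⊕b26⊕b27⊕b28⊕b29⊕b30⊕b31 = 1⊕0⊕1⊕1⊕0⊕1⊕1⊕1⊕1⊕1⊕1⊕1⊕0⊕1⊕1⊕1 = 1
s16: b16⊕b17⊕b18⊕b19⊕b20⊕b21⊕b22⊕b23⊕b24⊕b25⊕b26⊕b27⊕b28⊕b29⊕b30⊕b31 = 1⊕0⊕0⊕1⊕0⊕0⊕1⊕1⊕1⊕1⊕1⊕1⊕0⊕1⊕1⊕1 = 1
Syndrome (s16...s1) = 11010 → position 26.
Flip bit 26: corrected codeword = 1001111101101111001001111010111
Data bits at positions 3,5,6,7,9,10,11,12,13,14,15,17,18,19,20,21,22,23,24,25,26,27,28,29,30,31: 01110110111001001111010111

01110110111001001111010111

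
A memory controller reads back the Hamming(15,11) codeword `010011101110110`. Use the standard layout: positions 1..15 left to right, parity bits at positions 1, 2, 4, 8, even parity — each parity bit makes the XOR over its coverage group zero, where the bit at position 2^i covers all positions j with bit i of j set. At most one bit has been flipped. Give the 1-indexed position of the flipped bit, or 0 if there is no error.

13

s1: b1⊕b3⊕b5⊕b7⊕b9⊕b11⊕b13⊕b15 = 0⊕0⊕1⊕1⊕1⊕1⊕1⊕0 = 1
s2: b2⊕b3⊕b6⊕b7⊕b10⊕b11⊕b14⊕b15 = 1⊕0⊕1⊕1⊕1⊕1⊕1⊕0 = 0
s4: b4⊕b5⊕b6⊕b7⊕b12⊕b13⊕b14⊕b15 = 0⊕1⊕1⊕1⊕0⊕1⊕1⊕0 = 1
s8: b8⊕b9⊕b10⊕b11⊕b12⊕b13⊕b14⊕b15 = 0⊕1⊕1⊕1⊕0⊕1⊕1⊕0 = 1
Syndrome (s8...s1) = 1101 → position 13.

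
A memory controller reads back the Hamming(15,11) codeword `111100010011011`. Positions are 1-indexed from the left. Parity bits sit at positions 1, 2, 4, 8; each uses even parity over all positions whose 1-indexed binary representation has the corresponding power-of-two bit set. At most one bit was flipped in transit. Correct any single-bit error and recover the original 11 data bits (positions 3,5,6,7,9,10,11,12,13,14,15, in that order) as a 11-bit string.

10000111011

s1: b1⊕b3⊕b5⊕b7⊕b9⊕b11⊕b13⊕b15 = 1⊕1⊕0⊕0⊕0⊕1⊕0⊕1 = 0
s2: b2⊕b3⊕b6⊕b7⊕b10⊕b11⊕b14⊕b15 = 1⊕1⊕0⊕0⊕0⊕1⊕1⊕1 = 1
s4: b4⊕b5⊕b6⊕b7⊕b12⊕b13⊕b14⊕b15 = 1⊕0⊕0⊕0⊕1⊕0⊕1⊕1 = 0
s8: b8⊕b9⊕b10⊕b11⊕b12⊕b13⊕b14⊕b15 = 1⊕0⊕0⊕1⊕1⊕0⊕1⊕1 = 1
Syndrome (s8...s1) = 1010 → position 10.
Flip bit 10: corrected codeword = 111100010111011
Data bits at positions 3,5,6,7,9,10,11,12,13,14,15: 10000111011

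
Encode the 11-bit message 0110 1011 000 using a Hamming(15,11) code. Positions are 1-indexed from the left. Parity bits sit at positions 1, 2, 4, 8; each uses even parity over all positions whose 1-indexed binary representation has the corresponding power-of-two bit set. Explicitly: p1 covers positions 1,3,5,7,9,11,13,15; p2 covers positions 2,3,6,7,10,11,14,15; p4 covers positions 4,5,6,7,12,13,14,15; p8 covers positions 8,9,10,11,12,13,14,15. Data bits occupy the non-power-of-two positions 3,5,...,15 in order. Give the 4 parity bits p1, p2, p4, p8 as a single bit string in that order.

Place data bits at non-power-of-two positions: b3=0, b5=1, b6=1, b7=0, b9=1, b10=0, b11=1, b12=1, b13=0, b14=0, b15=0.
p1 = XOR of data positions {3,5,7,9,11,13,15} = 0⊕1⊕0⊕1⊕1⊕0⊕0 = 1
p2 = XOR of data positions {3,6,7,10,11,14,15} = 0⊕1⊕0⊕0⊕1⊕0⊕0 = 0
p4 = XOR of data positions {5,6,7,12,13,14,15} = 1⊕1⊕0⊕1⊕0⊕0⊕0 = 1
p8 = XOR of data positions {9,10,11,12,13,14,15} = 1⊕0⊕1⊕1⊕0⊕0⊕0 = 1
Parity bits p1,p2,p4,p8 = 1011

1011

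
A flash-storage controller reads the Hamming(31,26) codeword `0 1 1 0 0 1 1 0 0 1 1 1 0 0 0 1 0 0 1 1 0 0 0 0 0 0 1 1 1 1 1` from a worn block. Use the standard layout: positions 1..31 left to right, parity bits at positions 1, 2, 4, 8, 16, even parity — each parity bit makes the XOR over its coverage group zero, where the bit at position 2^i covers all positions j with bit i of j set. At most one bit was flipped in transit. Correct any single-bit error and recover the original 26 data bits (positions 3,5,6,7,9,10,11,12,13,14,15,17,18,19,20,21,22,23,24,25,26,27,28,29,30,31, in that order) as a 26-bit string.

10110111000001100000011111

s1: b1⊕b3⊕b5⊕b7⊕b9⊕b11⊕b13⊕b15⊕b17⊕b19⊕b21⊕b23⊕b25⊕b27⊕b29⊕b31 = 0⊕1⊕0⊕1⊕0⊕1⊕0⊕0⊕0⊕1⊕0⊕0⊕0⊕1⊕1⊕1 = 1
s2: b2⊕b3⊕b6⊕b7⊕b10⊕b11⊕b14⊕b15⊕b18⊕b19⊕b22⊕b23⊕b26⊕b27⊕b30⊕b31 = 1⊕1⊕1⊕1⊕1⊕1⊕0⊕0⊕0⊕1⊕0⊕0⊕0⊕1⊕1⊕1 = 0
s4: b4⊕b5⊕b6⊕b7⊕b12⊕b13⊕b14⊕b15⊕b20⊕b21⊕b22⊕b23⊕b28⊕b29⊕b30⊕b31 = 0⊕0⊕1⊕1⊕1⊕0⊕0⊕0⊕1⊕0⊕0⊕0⊕1⊕1⊕1⊕1 = 0
s8: b8⊕b9⊕b10⊕b11⊕b12⊕b13⊕b14⊕b15⊕b24⊕b25⊕b26⊕b27⊕b28⊕b29⊕b30⊕b31 = 0⊕0⊕1⊕1⊕1⊕0⊕0⊕0⊕0⊕0⊕0⊕1⊕1⊕1⊕1⊕1 = 0
s16: b16⊕b17⊕b18⊕b19⊕b20⊕b21⊕b22⊕b23⊕b24⊕b25⊕b26⊕b27⊕b28⊕b29⊕b30⊕b31 = 1⊕0⊕0⊕1⊕1⊕0⊕0⊕0⊕0⊕0⊕0⊕1⊕1⊕1⊕1⊕1 = 0
Syndrome (s16...s1) = 00001 → position 1.
Flip bit 1: corrected codeword = 1110011001110001001100000011111
Data bits at positions 3,5,6,7,9,10,11,12,13,14,15,17,18,19,20,21,22,23,24,25,26,27,28,29,30,31: 10110111000001100000011111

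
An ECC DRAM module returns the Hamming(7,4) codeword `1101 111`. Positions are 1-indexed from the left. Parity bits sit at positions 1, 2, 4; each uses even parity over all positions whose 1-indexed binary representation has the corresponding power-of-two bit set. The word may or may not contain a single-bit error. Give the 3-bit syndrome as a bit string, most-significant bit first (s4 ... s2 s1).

011

s1: b1⊕b3⊕b5⊕b7 = 1⊕0⊕1⊕1 = 1
s2: b2⊕b3⊕b6⊕b7 = 1⊕0⊕1⊕1 = 1
s4: b4⊕b5⊕b6⊕b7 = 1⊕1⊕1⊕1 = 0
Syndrome (s4...s1) = 011 → position 3.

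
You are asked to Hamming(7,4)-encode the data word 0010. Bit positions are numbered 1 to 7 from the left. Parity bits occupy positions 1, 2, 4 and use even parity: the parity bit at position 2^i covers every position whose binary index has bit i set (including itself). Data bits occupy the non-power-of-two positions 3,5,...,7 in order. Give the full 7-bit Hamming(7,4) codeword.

0101010

Place data bits at non-power-of-two positions: b3=0, b5=0, b6=1, b7=0.
p1 = XOR of data positions {3,5,7} = 0⊕0⊕0 = 0
p2 = XOR of data positions {3,6,7} = 0⊕1⊕0 = 1
p4 = XOR of data positions {5,6,7} = 0⊕1⊕0 = 1
Codeword b1..b7 = 0101010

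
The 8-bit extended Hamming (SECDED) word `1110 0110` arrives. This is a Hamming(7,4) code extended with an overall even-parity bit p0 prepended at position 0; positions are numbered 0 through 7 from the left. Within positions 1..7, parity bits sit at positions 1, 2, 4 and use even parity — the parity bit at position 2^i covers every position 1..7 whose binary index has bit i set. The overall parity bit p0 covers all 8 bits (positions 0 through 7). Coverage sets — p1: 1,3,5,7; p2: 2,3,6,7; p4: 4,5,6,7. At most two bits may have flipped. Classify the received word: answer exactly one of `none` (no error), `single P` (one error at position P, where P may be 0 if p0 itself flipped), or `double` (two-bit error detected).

s1: b1⊕b3⊕b5⊕b7 = 1⊕0⊕1⊕0 = 0
s2: b2⊕b3⊕b6⊕b7 = 1⊕0⊕1⊕0 = 0
s4: b4⊕b5⊕b6⊕b7 = 0⊕1⊕1⊕0 = 0
Syndrome (s4...s1) = 000 → position 0 (no error).
Overall parity (XOR of all 8 bits, including p0): 1⊕1⊕1⊕0⊕0⊕1⊕1⊕0 = 1
Overall=1, syndrome position=0 → single-bit error at position 0.

single 0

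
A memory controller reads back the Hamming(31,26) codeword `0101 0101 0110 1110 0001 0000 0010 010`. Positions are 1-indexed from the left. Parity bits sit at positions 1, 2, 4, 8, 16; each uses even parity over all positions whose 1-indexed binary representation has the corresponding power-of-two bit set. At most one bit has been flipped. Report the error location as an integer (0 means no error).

20

s1: b1⊕b3⊕b5⊕b7⊕b9⊕b11⊕b13⊕b15⊕b17⊕b19⊕b21⊕b23⊕b25⊕b27⊕b29⊕b31 = 0⊕0⊕0⊕0⊕0⊕1⊕1⊕1⊕0⊕0⊕0⊕0⊕0⊕1⊕0⊕0 = 0
s2: b2⊕b3⊕b6⊕b7⊕b10⊕b11⊕b14⊕b15⊕b18⊕b19⊕b22⊕b23⊕b26⊕b27⊕b30⊕b31 = 1⊕0⊕1⊕0⊕1⊕1⊕1⊕1⊕0⊕0⊕0⊕0⊕0⊕1⊕1⊕0 = 0
s4: b4⊕b5⊕b6⊕b7⊕b12⊕b13⊕b14⊕b15⊕b20⊕b21⊕b22⊕b23⊕b28⊕b29⊕b30⊕b31 = 1⊕0⊕1⊕0⊕0⊕1⊕1⊕1⊕1⊕0⊕0⊕0⊕0⊕0⊕1⊕0 = 1
s8: b8⊕b9⊕b10⊕b11⊕b12⊕b13⊕b14⊕b15⊕b24⊕b25⊕b26⊕b27⊕b28⊕b29⊕b30⊕b31 = 1⊕0⊕1⊕1⊕0⊕1⊕1⊕1⊕0⊕0⊕0⊕1⊕0⊕0⊕1⊕0 = 0
s16: b16⊕b17⊕b18⊕b19⊕b20⊕b21⊕b22⊕b23⊕b24⊕b25⊕b26⊕b27⊕b28⊕b29⊕b30⊕b31 = 0⊕0⊕0⊕0⊕1⊕0⊕0⊕0⊕0⊕0⊕0⊕1⊕0⊕0⊕1⊕0 = 1
Syndrome (s16...s1) = 10100 → position 20.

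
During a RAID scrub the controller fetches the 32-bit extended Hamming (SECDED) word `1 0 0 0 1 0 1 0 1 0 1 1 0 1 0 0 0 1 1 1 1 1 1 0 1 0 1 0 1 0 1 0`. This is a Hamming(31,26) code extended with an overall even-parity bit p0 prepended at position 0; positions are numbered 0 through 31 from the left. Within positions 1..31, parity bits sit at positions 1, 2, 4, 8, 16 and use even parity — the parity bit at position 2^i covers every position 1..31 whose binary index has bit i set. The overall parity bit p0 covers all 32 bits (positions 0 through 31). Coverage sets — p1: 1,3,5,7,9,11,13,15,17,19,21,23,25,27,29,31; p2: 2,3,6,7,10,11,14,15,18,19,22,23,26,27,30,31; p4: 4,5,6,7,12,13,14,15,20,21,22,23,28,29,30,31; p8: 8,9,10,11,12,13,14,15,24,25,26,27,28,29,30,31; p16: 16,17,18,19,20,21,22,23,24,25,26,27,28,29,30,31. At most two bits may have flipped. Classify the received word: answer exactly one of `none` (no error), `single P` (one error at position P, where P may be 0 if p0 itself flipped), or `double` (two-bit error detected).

s1: b1⊕b3⊕b5⊕b7⊕b9⊕b11⊕b13⊕b15⊕b17⊕b19⊕b21⊕b23⊕b25⊕b27⊕b29⊕b31 = 0⊕0⊕0⊕0⊕0⊕1⊕1⊕0⊕1⊕1⊕1⊕0⊕0⊕0⊕0⊕0 = 1
s2: b2⊕b3⊕b6⊕b7⊕b10⊕b11⊕b14⊕b15⊕b18⊕b19⊕b22⊕b23⊕b26⊕b27⊕b30⊕b31 = 0⊕0⊕1⊕0⊕1⊕1⊕0⊕0⊕1⊕1⊕1⊕0⊕1⊕0⊕1⊕0 = 0
s4: b4⊕b5⊕b6⊕b7⊕b12⊕b13⊕b14⊕b15⊕b20⊕b21⊕b22⊕b23⊕b28⊕b29⊕b30⊕b31 = 1⊕0⊕1⊕0⊕0⊕1⊕0⊕0⊕1⊕1⊕1⊕0⊕1⊕0⊕1⊕0 = 0
s8: b8⊕b9⊕b10⊕b11⊕b12⊕b13⊕b14⊕b15⊕b24⊕b25⊕b26⊕b27⊕b28⊕b29⊕b30⊕b31 = 1⊕0⊕1⊕1⊕0⊕1⊕0⊕0⊕1⊕0⊕1⊕0⊕1⊕0⊕1⊕0 = 0
s16: b16⊕b17⊕b18⊕b19⊕b20⊕b21⊕b22⊕b23⊕b24⊕b25⊕b26⊕b27⊕b28⊕b29⊕b30⊕b31 = 0⊕1⊕1⊕1⊕1⊕1⊕1⊕0⊕1⊕0⊕1⊕0⊕1⊕0⊕1⊕0 = 0
Syndrome (s16...s1) = 00001 → position 1.
Overall parity (XOR of all 32 bits, including p0): 1⊕0⊕0⊕0⊕1⊕0⊕1⊕0⊕1⊕0⊕1⊕1⊕0⊕1⊕0⊕0⊕0⊕1⊕1⊕1⊕1⊕1⊕1⊕0⊕1⊕0⊕1⊕0⊕1⊕0⊕1⊕0 = 1
Overall=1, syndrome position=1 → single-bit error at position 1.

single 1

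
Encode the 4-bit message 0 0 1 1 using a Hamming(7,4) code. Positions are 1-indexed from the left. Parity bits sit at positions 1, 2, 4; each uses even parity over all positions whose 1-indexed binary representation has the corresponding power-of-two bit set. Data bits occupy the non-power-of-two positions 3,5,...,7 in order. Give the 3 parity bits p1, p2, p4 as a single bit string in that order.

100

Place data bits at non-power-of-two positions: b3=0, b5=0, b6=1, b7=1.
p1 = XOR of data positions {3,5,7} = 0⊕0⊕1 = 1
p2 = XOR of data positions {3,6,7} = 0⊕1⊕1 = 0
p4 = XOR of data positions {5,6,7} = 0⊕1⊕1 = 0
Parity bits p1,p2,p4 = 100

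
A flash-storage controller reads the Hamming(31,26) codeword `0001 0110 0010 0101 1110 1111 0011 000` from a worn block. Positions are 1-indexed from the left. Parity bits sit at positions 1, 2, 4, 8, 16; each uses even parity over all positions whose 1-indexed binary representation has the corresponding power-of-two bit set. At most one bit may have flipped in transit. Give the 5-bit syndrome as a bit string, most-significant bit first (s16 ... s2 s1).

01011

s1: b1⊕b3⊕b5⊕b7⊕b9⊕b11⊕b13⊕b15⊕b17⊕b19⊕b21⊕b23⊕b25⊕b27⊕b29⊕b31 = 0⊕0⊕0⊕1⊕0⊕1⊕0⊕0⊕1⊕1⊕1⊕1⊕0⊕1⊕0⊕0 = 1
s2: b2⊕b3⊕b6⊕b7⊕b10⊕b11⊕b14⊕b15⊕b18⊕b19⊕b22⊕b23⊕b26⊕b27⊕b30⊕b31 = 0⊕0⊕1⊕1⊕0⊕1⊕1⊕0⊕1⊕1⊕1⊕1⊕0⊕1⊕0⊕0 = 1
s4: b4⊕b5⊕b6⊕b7⊕b12⊕b13⊕b14⊕b15⊕b20⊕b21⊕b22⊕b23⊕b28⊕b29⊕b30⊕b31 = 1⊕0⊕1⊕1⊕0⊕0⊕1⊕0⊕0⊕1⊕1⊕1⊕1⊕0⊕0⊕0 = 0
s8: b8⊕b9⊕b10⊕b11⊕b12⊕b13⊕b14⊕b15⊕b24⊕b25⊕b26⊕b27⊕b28⊕b29⊕b30⊕b31 = 0⊕0⊕0⊕1⊕0⊕0⊕1⊕0⊕1⊕0⊕0⊕1⊕1⊕0⊕0⊕0 = 1
s16: b16⊕b17⊕b18⊕b19⊕b20⊕b21⊕b22⊕b23⊕b24⊕b25⊕b26⊕b27⊕b28⊕b29⊕b30⊕b31 = 1⊕1⊕1⊕1⊕0⊕1⊕1⊕1⊕1⊕0⊕0⊕1⊕1⊕0⊕0⊕0 = 0
Syndrome (s16...s1) = 01011 → position 11.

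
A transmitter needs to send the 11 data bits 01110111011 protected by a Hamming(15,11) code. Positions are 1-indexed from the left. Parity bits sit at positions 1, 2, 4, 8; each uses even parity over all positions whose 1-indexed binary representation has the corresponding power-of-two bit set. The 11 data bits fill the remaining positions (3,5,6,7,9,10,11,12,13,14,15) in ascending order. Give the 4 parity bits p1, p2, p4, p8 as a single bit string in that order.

0001

Place data bits at non-power-of-two positions: b3=0, b5=1, b6=1, b7=1, b9=0, b10=1, b11=1, b12=1, b13=0, b14=1, b15=1.
p1 = XOR of data positions {3,5,7,9,11,13,15} = 0⊕1⊕1⊕0⊕1⊕0⊕1 = 0
p2 = XOR of data positions {3,6,7,10,11,14,15} = 0⊕1⊕1⊕1⊕1⊕1⊕1 = 0
p4 = XOR of data positions {5,6,7,12,13,14,15} = 1⊕1⊕1⊕1⊕0⊕1⊕1 = 0
p8 = XOR of data positions {9,10,11,12,13,14,15} = 0⊕1⊕1⊕1⊕0⊕1⊕1 = 1
Parity bits p1,p2,p4,p8 = 0001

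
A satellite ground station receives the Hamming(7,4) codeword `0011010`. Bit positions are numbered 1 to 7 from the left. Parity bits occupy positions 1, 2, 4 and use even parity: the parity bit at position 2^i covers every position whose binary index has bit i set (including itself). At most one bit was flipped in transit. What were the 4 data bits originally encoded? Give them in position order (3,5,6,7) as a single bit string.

1010

s1: b1⊕b3⊕b5⊕b7 = 0⊕1⊕0⊕0 = 1
s2: b2⊕b3⊕b6⊕b7 = 0⊕1⊕1⊕0 = 0
s4: b4⊕b5⊕b6⊕b7 = 1⊕0⊕1⊕0 = 0
Syndrome (s4...s1) = 001 → position 1.
Flip bit 1: corrected codeword = 1011010
Data bits at positions 3,5,6,7: 1010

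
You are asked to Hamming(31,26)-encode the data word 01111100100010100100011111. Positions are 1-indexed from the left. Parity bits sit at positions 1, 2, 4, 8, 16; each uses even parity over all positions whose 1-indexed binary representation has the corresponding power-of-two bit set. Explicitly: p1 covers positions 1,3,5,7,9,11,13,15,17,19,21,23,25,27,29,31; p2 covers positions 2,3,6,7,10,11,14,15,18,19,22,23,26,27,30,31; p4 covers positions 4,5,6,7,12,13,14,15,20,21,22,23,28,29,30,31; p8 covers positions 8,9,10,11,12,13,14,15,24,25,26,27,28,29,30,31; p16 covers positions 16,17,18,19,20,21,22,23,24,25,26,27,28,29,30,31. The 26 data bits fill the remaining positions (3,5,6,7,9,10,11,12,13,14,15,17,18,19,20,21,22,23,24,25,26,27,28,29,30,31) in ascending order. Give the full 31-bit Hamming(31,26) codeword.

0000111011001000010100100011111

Place data bits at non-power-of-two positions: b3=0, b5=1, b6=1, b7=1, b9=1, b10=1, b11=0, b12=0, b13=1, b14=0, b15=0, b17=0, b18=1, b19=0, b20=1, b21=0, b22=0, b23=1, b24=0, b25=0, b26=0, b27=1, b28=1, b29=1, b30=1, b31=1.
p1 = XOR of data positions {3,5,7,9,11,13,15,17,19,21,23,25,27,29,31} = 0⊕1⊕1⊕1⊕0⊕1⊕0⊕0⊕0⊕0⊕1⊕0⊕1⊕1⊕1 = 0
p2 = XOR of data positions {3,6,7,10,11,14,15,18,19,22,23,26,27,30,31} = 0⊕1⊕1⊕1⊕0⊕0⊕0⊕1⊕0⊕0⊕1⊕0⊕1⊕1⊕1 = 0
p4 = XOR of data positions {5,6,7,12,13,14,15,20,21,22,23,28,29,30,31} = 1⊕1⊕1⊕0⊕1⊕0⊕0⊕1⊕0⊕0⊕1⊕1⊕1⊕1⊕1 = 0
p8 = XOR of data positions {9,10,11,12,13,14,15,24,25,26,27,28,29,30,31} = 1⊕1⊕0⊕0⊕1⊕0⊕0⊕0⊕0⊕0⊕1⊕1⊕1⊕1⊕1 = 0
p16 = XOR of data positions {17,18,19,20,21,22,23,24,25,26,27,28,29,30,31} = 0⊕1⊕0⊕1⊕0⊕0⊕1⊕0⊕0⊕0⊕1⊕1⊕1⊕1⊕1 = 0
Codeword b1..b31 = 0000111011001000010100100011111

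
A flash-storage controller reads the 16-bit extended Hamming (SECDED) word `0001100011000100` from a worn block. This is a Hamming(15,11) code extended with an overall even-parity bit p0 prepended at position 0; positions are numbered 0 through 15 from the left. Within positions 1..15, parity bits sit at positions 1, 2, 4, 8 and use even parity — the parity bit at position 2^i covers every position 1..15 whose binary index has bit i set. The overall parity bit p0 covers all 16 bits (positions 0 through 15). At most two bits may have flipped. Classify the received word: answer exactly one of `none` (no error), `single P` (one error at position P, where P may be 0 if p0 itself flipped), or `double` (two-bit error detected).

s1: b1⊕b3⊕b5⊕b7⊕b9⊕b11⊕b13⊕b15 = 0⊕1⊕0⊕0⊕1⊕0⊕1⊕0 = 1
s2: b2⊕b3⊕b6⊕b7⊕b10⊕b11⊕b14⊕b15 = 0⊕1⊕0⊕0⊕0⊕0⊕0⊕0 = 1
s4: b4⊕b5⊕b6⊕b7⊕b12⊕b13⊕b14⊕b15 = 1⊕0⊕0⊕0⊕0⊕1⊕0⊕0 = 0
s8: b8⊕b9⊕b10⊕b11⊕b12⊕b13⊕b14⊕b15 = 1⊕1⊕0⊕0⊕0⊕1⊕0⊕0 = 1
Syndrome (s8...s1) = 1011 → position 11.
Overall parity (XOR of all 16 bits, including p0): 0⊕0⊕0⊕1⊕1⊕0⊕0⊕0⊕1⊕1⊕0⊕0⊕0⊕1⊕0⊕0 = 1
Overall=1, syndrome position=11 → single-bit error at position 11.

single 11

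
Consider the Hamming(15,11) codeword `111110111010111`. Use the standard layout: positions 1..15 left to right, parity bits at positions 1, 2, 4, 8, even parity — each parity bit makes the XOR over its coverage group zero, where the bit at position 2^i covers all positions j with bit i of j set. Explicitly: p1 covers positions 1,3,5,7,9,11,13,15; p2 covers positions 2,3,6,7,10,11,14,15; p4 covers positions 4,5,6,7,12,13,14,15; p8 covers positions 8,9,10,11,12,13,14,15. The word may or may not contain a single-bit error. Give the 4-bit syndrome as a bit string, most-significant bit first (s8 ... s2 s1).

s1: b1⊕b3⊕b5⊕b7⊕b9⊕b11⊕b13⊕b15 = 1⊕1⊕1⊕1⊕1⊕1⊕1⊕1 = 0
s2: b2⊕b3⊕b6⊕b7⊕b10⊕b11⊕b14⊕b15 = 1⊕1⊕0⊕1⊕0⊕1⊕1⊕1 = 0
s4: b4⊕b5⊕b6⊕b7⊕b12⊕b13⊕b14⊕b15 = 1⊕1⊕0⊕1⊕0⊕1⊕1⊕1 = 0
s8: b8⊕b9⊕b10⊕b11⊕b12⊕b13⊕b14⊕b15 = 1⊕1⊕0⊕1⊕0⊕1⊕1⊕1 = 0
Syndrome (s8...s1) = 0000 → position 0 (no error).

0000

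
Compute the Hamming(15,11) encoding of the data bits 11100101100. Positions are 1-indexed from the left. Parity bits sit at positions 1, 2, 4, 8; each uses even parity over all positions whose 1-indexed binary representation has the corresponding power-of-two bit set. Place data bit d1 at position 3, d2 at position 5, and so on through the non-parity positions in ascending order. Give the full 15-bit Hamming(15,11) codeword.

111011010101100

Place data bits at non-power-of-two positions: b3=1, b5=1, b6=1, b7=0, b9=0, b10=1, b11=0, b12=1, b13=1, b14=0, b15=0.
p1 = XOR of data positions {3,5,7,9,11,13,15} = 1⊕1⊕0⊕0⊕0⊕1⊕0 = 1
p2 = XOR of data positions {3,6,7,10,11,14,15} = 1⊕1⊕0⊕1⊕0⊕0⊕0 = 1
p4 = XOR of data positions {5,6,7,12,13,14,15} = 1⊕1⊕0⊕1⊕1⊕0⊕0 = 0
p8 = XOR of data positions {9,10,11,12,13,14,15} = 0⊕1⊕0⊕1⊕1⊕0⊕0 = 1
Codeword b1..b15 = 111011010101100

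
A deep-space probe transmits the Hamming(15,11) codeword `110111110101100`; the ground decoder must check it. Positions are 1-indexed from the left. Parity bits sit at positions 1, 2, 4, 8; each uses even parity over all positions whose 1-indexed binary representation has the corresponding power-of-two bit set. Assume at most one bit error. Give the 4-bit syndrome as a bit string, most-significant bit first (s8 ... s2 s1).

0000

s1: b1⊕b3⊕b5⊕b7⊕b9⊕b11⊕b13⊕b15 = 1⊕0⊕1⊕1⊕0⊕0⊕1⊕0 = 0
s2: b2⊕b3⊕b6⊕b7⊕b10⊕b11⊕b14⊕b15 = 1⊕0⊕1⊕1⊕1⊕0⊕0⊕0 = 0
s4: b4⊕b5⊕b6⊕b7⊕b12⊕b13⊕b14⊕b15 = 1⊕1⊕1⊕1⊕1⊕1⊕0⊕0 = 0
s8: b8⊕b9⊕b10⊕b11⊕b12⊕b13⊕b14⊕b15 = 1⊕0⊕1⊕0⊕1⊕1⊕0⊕0 = 0
Syndrome (s8...s1) = 0000 → position 0 (no error).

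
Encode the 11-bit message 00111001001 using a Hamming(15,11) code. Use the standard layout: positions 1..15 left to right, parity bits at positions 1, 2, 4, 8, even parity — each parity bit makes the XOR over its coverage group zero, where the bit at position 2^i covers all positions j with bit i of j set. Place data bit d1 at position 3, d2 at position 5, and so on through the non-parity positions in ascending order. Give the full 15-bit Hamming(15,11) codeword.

110001111001001

Place data bits at non-power-of-two positions: b3=0, b5=0, b6=1, b7=1, b9=1, b10=0, b11=0, b12=1, b13=0, b14=0, b15=1.
p1 = XOR of data positions {3,5,7,9,11,13,15} = 0⊕0⊕1⊕1⊕0⊕0⊕1 = 1
p2 = XOR of data positions {3,6,7,10,11,14,15} = 0⊕1⊕1⊕0⊕0⊕0⊕1 = 1
p4 = XOR of data positions {5,6,7,12,13,14,15} = 0⊕1⊕1⊕1⊕0⊕0⊕1 = 0
p8 = XOR of data positions {9,10,11,12,13,14,15} = 1⊕0⊕0⊕1⊕0⊕0⊕1 = 1
Codeword b1..b15 = 110001111001001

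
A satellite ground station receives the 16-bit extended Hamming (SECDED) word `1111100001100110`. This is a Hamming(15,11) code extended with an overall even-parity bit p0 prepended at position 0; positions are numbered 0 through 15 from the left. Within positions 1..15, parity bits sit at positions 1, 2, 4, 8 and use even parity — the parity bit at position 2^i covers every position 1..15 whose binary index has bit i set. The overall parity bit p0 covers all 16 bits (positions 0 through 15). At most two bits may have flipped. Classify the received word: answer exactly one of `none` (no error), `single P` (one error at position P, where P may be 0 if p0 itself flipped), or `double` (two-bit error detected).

single 4

s1: b1⊕b3⊕b5⊕b7⊕b9⊕b11⊕b13⊕b15 = 1⊕1⊕0⊕0⊕1⊕0⊕1⊕0 = 0
s2: b2⊕b3⊕b6⊕b7⊕b10⊕b11⊕b14⊕b15 = 1⊕1⊕0⊕0⊕1⊕0⊕1⊕0 = 0
s4: b4⊕b5⊕b6⊕b7⊕b12⊕b13⊕b14⊕b15 = 1⊕0⊕0⊕0⊕0⊕1⊕1⊕0 = 1
s8: b8⊕b9⊕b10⊕b11⊕b12⊕b13⊕b14⊕b15 = 0⊕1⊕1⊕0⊕0⊕1⊕1⊕0 = 0
Syndrome (s8...s1) = 0100 → position 4.
Overall parity (XOR of all 16 bits, including p0): 1⊕1⊕1⊕1⊕1⊕0⊕0⊕0⊕0⊕1⊕1⊕0⊕0⊕1⊕1⊕0 = 1
Overall=1, syndrome position=4 → single-bit error at position 4.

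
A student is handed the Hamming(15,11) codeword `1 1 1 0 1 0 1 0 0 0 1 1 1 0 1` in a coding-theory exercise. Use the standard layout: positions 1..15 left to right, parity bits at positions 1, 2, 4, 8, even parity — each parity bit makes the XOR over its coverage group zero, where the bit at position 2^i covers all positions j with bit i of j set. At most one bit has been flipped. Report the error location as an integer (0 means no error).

s1: b1⊕b3⊕b5⊕b7⊕b9⊕b11⊕b13⊕b15 = 1⊕1⊕1⊕1⊕0⊕1⊕1⊕1 = 1
s2: b2⊕b3⊕b6⊕b7⊕b10⊕b11⊕b14⊕b15 = 1⊕1⊕0⊕1⊕0⊕1⊕0⊕1 = 1
s4: b4⊕b5⊕b6⊕b7⊕b12⊕b13⊕b14⊕b15 = 0⊕1⊕0⊕1⊕1⊕1⊕0⊕1 = 1
s8: b8⊕b9⊕b10⊕b11⊕b12⊕b13⊕b14⊕b15 = 0⊕0⊕0⊕1⊕1⊕1⊕0⊕1 = 0
Syndrome (s8...s1) = 0111 → position 7.

7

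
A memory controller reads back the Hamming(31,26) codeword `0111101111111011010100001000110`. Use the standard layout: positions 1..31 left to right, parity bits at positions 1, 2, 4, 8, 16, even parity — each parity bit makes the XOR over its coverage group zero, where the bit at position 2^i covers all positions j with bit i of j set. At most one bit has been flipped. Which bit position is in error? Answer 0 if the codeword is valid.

s1: b1⊕b3⊕b5⊕b7⊕b9⊕b11⊕b13⊕b15⊕b17⊕b19⊕b21⊕b23⊕b25⊕b27⊕b29⊕b31 = 0⊕1⊕1⊕1⊕1⊕1⊕1⊕1⊕0⊕0⊕0⊕0⊕1⊕0⊕1⊕0 = 1
s2: b2⊕b3⊕b6⊕b7⊕b10⊕b11⊕b14⊕b15⊕b18⊕b19⊕b22⊕b23⊕b26⊕b27⊕b30⊕b31 = 1⊕1⊕0⊕1⊕1⊕1⊕0⊕1⊕1⊕0⊕0⊕0⊕0⊕0⊕1⊕0 = 0
s4: b4⊕b5⊕b6⊕b7⊕b12⊕b13⊕b14⊕b15⊕b20⊕b21⊕b22⊕b23⊕b28⊕b29⊕b30⊕b31 = 1⊕1⊕0⊕1⊕1⊕1⊕0⊕1⊕1⊕0⊕0⊕0⊕0⊕1⊕1⊕0 = 1
s8: b8⊕b9⊕b10⊕b11⊕b12⊕b13⊕b14⊕b15⊕b24⊕b25⊕b26⊕b27⊕b28⊕b29⊕b30⊕b31 = 1⊕1⊕1⊕1⊕1⊕1⊕0⊕1⊕0⊕1⊕0⊕0⊕0⊕1⊕1⊕0 = 0
s16: b16⊕b17⊕b18⊕b19⊕b20⊕b21⊕b22⊕b23⊕b24⊕b25⊕b26⊕b27⊕b28⊕b29⊕b30⊕b31 = 1⊕0⊕1⊕0⊕1⊕0⊕0⊕0⊕0⊕1⊕0⊕0⊕0⊕1⊕1⊕0 = 0
Syndrome (s16...s1) = 00101 → position 5.

5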